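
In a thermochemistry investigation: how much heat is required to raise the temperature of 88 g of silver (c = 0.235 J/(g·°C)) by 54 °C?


q = mcΔT = 88 × 0.235 × 54
= 1116.72 J

1116.72 J


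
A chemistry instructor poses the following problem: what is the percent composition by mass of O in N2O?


M(N2O) = 2×14.01 + 1×16.0 = 44.02 g/mol
Mass of O = 1 × 16.0 = 16.00 g/mol
% O = 16.00/44.02 × 100 = 36.35%

36.35%


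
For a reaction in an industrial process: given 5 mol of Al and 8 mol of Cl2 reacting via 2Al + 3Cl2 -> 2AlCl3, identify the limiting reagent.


Mole ratio available / coefficient:
  Al: 5/2 = 2.500
  Cl2: 8/3 = 2.667
Smaller ratio is limiting.

Al


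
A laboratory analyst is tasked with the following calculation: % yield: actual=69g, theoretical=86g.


% yield = actual/theoretical × 100
= 69/86 × 100
= 80.23%

80.23%


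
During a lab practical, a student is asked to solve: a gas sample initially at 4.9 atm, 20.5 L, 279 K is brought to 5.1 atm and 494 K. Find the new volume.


P1V1/T1 = P2V2/T2
V2 = P1V1T2/(T1P2)
= 4.9×20.5×494/(279×5.1)
= 34.874 L

34.874 L


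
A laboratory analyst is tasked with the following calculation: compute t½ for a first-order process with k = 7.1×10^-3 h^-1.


t½ = ln2/k = 0.693147/(7.1×10^-3 h^-1)
= 97.63 h

97.63 h


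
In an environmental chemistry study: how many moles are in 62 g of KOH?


M(KOH) = 56.11 g/mol
n = mass/M = 62/56.11 = 1.105 mol

1.105 mol


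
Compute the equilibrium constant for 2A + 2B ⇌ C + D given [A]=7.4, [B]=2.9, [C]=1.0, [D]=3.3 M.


Kc = [C][D]/([A]^2[B]^2)
= (1.0^1 × 3.3^1)/(7.4^2 × 2.9^2)
= 3.3/460.5316
= 0.007166

0.007166


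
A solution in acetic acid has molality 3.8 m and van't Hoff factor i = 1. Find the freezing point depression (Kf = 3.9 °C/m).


ΔTf = Kf × m × i
= 3.9 × 3.8 × 1
= 14.82 °C

14.82 °C


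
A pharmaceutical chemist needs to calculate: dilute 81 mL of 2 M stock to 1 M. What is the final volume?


C1V1 = C2V2
2 × 81 = 1 × V2
V2 = 162/1 = 162.0 mL

162.0 mL


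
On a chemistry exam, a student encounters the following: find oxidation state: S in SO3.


x + 3(-2) = 0, so x = +6
Oxidation number: +6

+6


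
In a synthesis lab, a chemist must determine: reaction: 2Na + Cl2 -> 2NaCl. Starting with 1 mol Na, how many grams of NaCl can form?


Mole ratio NaCl:Na = 2:2
n(NaCl) = 1 × 2/2 = 1.000 mol
mass = 1.000 × 58.44 = 58.44 g

58.44 g


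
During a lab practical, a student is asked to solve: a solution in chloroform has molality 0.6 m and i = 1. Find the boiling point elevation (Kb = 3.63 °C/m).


ΔTb = Kb × m × i
= 3.63 × 0.6 × 1
= 2.178 °C

2.178 °C


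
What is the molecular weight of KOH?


M(KOH) = 1×39.1 + 1×16.0 + 1×1.008
= 39.1 + 16.0 + 1.01
= 56.11 g/mol

56.11 g/mol


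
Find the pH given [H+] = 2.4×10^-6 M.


pH = -log10([H+]) = -log10(2.4×10^-6)
= 6 - log10(2.4)
= 6 - 0.38
= 5.62

5.62


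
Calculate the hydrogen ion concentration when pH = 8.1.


[H+] = 10^(-pH) = 10^(-8.1)
= 7.94×10^-9 M

7.94×10^-9 M


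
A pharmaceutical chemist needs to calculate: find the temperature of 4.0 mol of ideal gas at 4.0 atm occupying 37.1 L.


PV = nRT  (R = 0.08206 L·atm/(mol·K))
T = PV/(nR) = 4.0×37.1/(4.0×0.08206)
= 148.40/0.328240
= 452.11 K

452.11 K


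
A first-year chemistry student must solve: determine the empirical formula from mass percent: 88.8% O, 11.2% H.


Assume 100 g sample. Moles of each element:
  O: 88.8/16.0 = 5.55 mol
  H: 11.2/1.008 = 11.111 mol
Divide by smallest (5.55):
  O: 5.55/5.55 = 1.0
  H: 11.111/5.55 = 2.0
Empirical formula: H2O

H2O


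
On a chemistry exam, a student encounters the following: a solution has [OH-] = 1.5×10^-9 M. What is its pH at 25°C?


pOH = -log10([OH-]) = -log10(1.5×10^-9)
= 9 - log10(1.5) = 8.82
pH = 14 - pOH = 14 - 8.82 = 5.18

5.18


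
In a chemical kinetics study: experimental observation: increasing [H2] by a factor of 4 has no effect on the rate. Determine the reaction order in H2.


rate ∝ [H2]^n
rate ∝ [H2]^0
Order in H2: 0

0


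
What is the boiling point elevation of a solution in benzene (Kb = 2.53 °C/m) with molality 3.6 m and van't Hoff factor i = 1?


ΔTb = Kb × m × i
= 2.53 × 3.6 × 1
= 9.108 °C

9.108 °C


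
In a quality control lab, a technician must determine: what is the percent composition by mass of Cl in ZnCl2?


M(ZnCl2) = 1×65.38 + 2×35.45 = 136.28 g/mol
Mass of Cl = 2 × 35.45 = 70.90 g/mol
% Cl = 70.90/136.28 × 100 = 52.03%

52.03%


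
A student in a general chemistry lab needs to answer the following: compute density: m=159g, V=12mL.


ρ = mass/volume
= 159/12
= 13.25 g/mL

13.25 g/mL


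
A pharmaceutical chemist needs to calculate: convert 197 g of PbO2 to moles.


M(PbO2) = 239.2 g/mol
n = mass/M = 197/239.2 = 0.8236 mol

0.8236 mol


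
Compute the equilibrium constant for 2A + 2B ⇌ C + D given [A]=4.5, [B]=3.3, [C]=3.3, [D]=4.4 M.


Kc = [C][D]/([A]^2[B]^2)
= (3.3^1 × 4.4^1)/(4.5^2 × 3.3^2)
= 14.52/220.5225
= 0.06584

0.06584


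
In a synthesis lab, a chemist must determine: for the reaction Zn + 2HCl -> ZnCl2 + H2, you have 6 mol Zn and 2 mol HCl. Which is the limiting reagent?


Mole ratio available / coefficient:
  Zn: 6/1 = 6.000
  HCl: 2/2 = 1.000
Smaller ratio is limiting.

HCl


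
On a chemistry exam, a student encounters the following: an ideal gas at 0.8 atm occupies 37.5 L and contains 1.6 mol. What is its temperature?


PV = nRT  (R = 0.08206 L·atm/(mol·K))
T = PV/(nR) = 0.8×37.5/(1.6×0.08206)
= 30.00/0.131296
= 228.49 K

228.49 K


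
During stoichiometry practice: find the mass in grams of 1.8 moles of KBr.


M(KBr) = 119.0 g/mol
mass = n × M = 1.8 × 119.0 = 214.20 g

214.20 g


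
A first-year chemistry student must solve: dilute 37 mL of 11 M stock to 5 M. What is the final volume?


C1V1 = C2V2
11 × 37 = 5 × V2
V2 = 407/5 = 81.4 mL

81.4 mL


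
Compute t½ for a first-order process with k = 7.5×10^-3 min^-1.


t½ = ln2/k = 0.693147/(7.5×10^-3 min^-1)
= 92.42 min

92.42 min


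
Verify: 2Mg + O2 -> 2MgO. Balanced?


Equation: 2Mg + O2 -> 2MgO
Check atoms: Mg: 2=2, O: 2=2
Balanced

Yes, balanced


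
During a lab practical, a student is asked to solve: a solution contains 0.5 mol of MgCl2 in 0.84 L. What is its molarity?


M = n/V = 0.5/0.84 = 0.595 mol/L

0.595 M


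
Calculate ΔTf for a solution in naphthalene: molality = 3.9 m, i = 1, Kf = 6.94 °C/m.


ΔTf = Kf × m × i
= 6.94 × 3.9 × 1
= 27.066 °C

27.066 °C


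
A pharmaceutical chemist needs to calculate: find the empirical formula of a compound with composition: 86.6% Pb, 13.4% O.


Assume 100 g sample. Moles of each element:
  Pb: 86.6/207.2 = 0.418 mol
  O: 13.4/16.0 = 0.838 mol
Divide by smallest (0.418):
  Pb: 0.418/0.418 = 1.0
  O: 0.838/0.418 = 2.0
Empirical formula: PbO2

PbO2


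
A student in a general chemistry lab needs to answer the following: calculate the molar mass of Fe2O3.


M(Fe2O3) = 2×55.85 + 3×16.0
= 111.7 + 48.0
= 159.7 g/mol

159.7 g/mol


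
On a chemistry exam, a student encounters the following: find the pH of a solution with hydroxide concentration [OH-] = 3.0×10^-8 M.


pOH = -log10([OH-]) = -log10(3.0×10^-8)
= 8 - log10(3.0) = 7.52
pH = 14 - pOH = 14 - 7.52 = 6.48

6.48


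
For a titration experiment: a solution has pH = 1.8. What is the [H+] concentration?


[H+] = 10^(-pH) = 10^(-1.8)
= 1.58×10^-2 M

1.58×10^-2 M


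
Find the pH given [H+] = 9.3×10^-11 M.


pH = -log10([H+]) = -log10(9.3×10^-11)
= 11 - log10(9.3)
= 11 - 0.97
= 10.03

10.03


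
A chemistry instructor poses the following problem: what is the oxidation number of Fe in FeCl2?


x + 2(-1) = 0, so x = +2
Oxidation number: +2

+2


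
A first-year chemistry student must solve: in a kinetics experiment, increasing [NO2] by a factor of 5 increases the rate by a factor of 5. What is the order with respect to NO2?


rate ∝ [NO2]^n
5^n = 5 → n = 1
Order in NO2: 1

1


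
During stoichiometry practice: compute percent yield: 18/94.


% yield = actual/theoretical × 100
= 18/94 × 100
= 19.15%

19.15%


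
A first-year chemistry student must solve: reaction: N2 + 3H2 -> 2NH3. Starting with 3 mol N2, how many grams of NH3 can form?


Mole ratio NH3:N2 = 2:1
n(NH3) = 3 × 2/1 = 6.000 mol
mass = 6.000 × 17.03 = 102.18 g

102.18 g


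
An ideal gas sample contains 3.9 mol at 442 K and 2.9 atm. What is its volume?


PV = nRT  (R = 0.08206 L·atm/(mol·K))
V = nRT/P = 3.9×0.08206×442/2.9
= 48.778 L

48.778 L


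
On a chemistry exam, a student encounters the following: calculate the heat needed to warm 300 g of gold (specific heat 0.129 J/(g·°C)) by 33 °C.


q = mcΔT = 300 × 0.129 × 33
= 1277.10 J

1277.10 J


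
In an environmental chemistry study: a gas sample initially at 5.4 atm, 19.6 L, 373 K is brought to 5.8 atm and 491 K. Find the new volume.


P1V1/T1 = P2V2/T2
V2 = P1V1T2/(T1P2)
= 5.4×19.6×491/(373×5.8)
= 24.021 L

24.021 L


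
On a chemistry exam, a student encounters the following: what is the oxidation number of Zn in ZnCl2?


Zn is +2
Oxidation number: +2

+2


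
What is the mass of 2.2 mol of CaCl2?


M(CaCl2) = 110.98 g/mol
mass = n × M = 2.2 × 110.98 = 244.16 g

244.16 g


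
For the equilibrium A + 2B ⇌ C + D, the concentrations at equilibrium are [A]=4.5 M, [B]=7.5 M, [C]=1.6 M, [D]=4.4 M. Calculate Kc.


Kc = [C][D]/([A][B]^2)
= (1.6^1 × 4.4^1)/(4.5^1 × 7.5^2)
= 7.04/253.125
= 0.02781

0.02781


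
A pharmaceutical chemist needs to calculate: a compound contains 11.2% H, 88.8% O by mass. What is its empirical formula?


Assume 100 g sample. Moles of each element:
  H: 11.2/1.008 = 11.111 mol
  O: 88.8/16.0 = 5.55 mol
Divide by smallest (5.55):
  H: 11.111/5.55 = 2.0
  O: 5.55/5.55 = 1.0
Empirical formula: H2O

H2O


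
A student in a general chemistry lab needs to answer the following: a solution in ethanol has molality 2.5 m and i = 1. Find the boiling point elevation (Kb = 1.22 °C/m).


ΔTb = Kb × m × i
= 1.22 × 2.5 × 1
= 3.05 °C

3.05 °C


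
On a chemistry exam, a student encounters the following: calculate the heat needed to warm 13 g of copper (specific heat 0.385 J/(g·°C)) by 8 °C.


q = mcΔT = 13 × 0.385 × 8
= 40.04 J

40.04 J


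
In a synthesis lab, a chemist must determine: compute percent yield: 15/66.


% yield = actual/theoretical × 100
= 15/66 × 100
= 22.73%

22.73%


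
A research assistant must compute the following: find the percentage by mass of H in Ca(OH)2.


M(Ca(OH)2) = 1×40.08 + 2×16.0 + 2×1.008 = 74.096 g/mol
Mass of H = 2 × 1.008 = 2.016 g/mol
% H = 2.016/74.096 × 100 = 2.72%

2.72%


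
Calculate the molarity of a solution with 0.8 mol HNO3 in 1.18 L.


M = n/V = 0.8/1.18 = 0.678 mol/L

0.678 M


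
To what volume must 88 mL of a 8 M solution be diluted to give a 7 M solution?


C1V1 = C2V2
8 × 88 = 7 × V2
V2 = 704/7 = 100.57 mL

100.57 mL


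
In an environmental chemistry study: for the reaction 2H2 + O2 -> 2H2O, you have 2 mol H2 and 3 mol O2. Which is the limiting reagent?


Mole ratio available / coefficient:
  H2: 2/2 = 1.000
  O2: 3/1 = 3.000
Smaller ratio is limiting.

H2


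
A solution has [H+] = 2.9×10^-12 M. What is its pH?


pH = -log10([H+]) = -log10(2.9×10^-12)
= 12 - log10(2.9)
= 12 - 0.46
= 11.54

11.54


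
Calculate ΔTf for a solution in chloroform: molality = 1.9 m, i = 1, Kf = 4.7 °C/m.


ΔTf = Kf × m × i
= 4.7 × 1.9 × 1
= 8.93 °C

8.93 °C


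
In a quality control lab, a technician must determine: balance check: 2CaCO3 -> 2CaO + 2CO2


Equation: 2CaCO3 -> 2CaO + 2CO2
Check atoms: C: 2=2, Ca: 2=2, O: 6=6
Balanced

Yes, balanced


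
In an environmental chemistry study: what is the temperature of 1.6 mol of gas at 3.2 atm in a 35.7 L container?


PV = nRT  (R = 0.08206 L·atm/(mol·K))
T = PV/(nR) = 3.2×35.7/(1.6×0.08206)
= 114.24/0.131296
= 870.10 K

870.10 K


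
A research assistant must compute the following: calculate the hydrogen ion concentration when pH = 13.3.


[H+] = 10^(-pH) = 10^(-13.3)
= 5.01×10^-14 M

5.01×10^-14 M


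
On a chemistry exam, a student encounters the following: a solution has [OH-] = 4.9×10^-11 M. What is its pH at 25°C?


pOH = -log10([OH-]) = -log10(4.9×10^-11)
= 11 - log10(4.9) = 10.31
pH = 14 - pOH = 14 - 10.31 = 3.69

3.69


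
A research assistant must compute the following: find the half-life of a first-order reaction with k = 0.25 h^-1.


t½ = ln2/k = 0.693147/(0.25 h^-1)
= 2.773 h

2.773 h


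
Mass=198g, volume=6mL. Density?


ρ = mass/volume
= 198/6
= 33.0 g/mL

33.0 g/mL


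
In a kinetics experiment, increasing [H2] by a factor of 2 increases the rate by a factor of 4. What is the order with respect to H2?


rate ∝ [H2]^n
2^n = 4 → n = 2
Order in H2: 2

2


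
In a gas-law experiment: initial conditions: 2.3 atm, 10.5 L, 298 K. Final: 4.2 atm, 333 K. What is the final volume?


P1V1/T1 = P2V2/T2
V2 = P1V1T2/(T1P2)
= 2.3×10.5×333/(298×4.2)
= 6.425 L

6.425 L


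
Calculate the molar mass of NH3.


M(NH3) = 1×14.01 + 3×1.008
= 14.01 + 3.02
= 17.03 g/mol

17.03 g/mol


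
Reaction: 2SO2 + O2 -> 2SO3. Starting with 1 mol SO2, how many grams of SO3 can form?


Mole ratio SO3:SO2 = 2:2
n(SO3) = 1 × 2/2 = 1.000 mol
mass = 1.000 × 80.07 = 80.07 g

80.07 g


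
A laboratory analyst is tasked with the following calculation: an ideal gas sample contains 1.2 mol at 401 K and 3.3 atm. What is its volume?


PV = nRT  (R = 0.08206 L·atm/(mol·K))
V = nRT/P = 1.2×0.08206×401/3.3
= 11.966 L

11.966 L


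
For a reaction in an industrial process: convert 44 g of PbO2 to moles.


M(PbO2) = 239.2 g/mol
n = mass/M = 44/239.2 = 0.1839 mol

0.1839 mol


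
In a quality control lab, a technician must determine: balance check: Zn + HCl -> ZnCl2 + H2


Equation: Zn + HCl -> ZnCl2 + H2
Check atoms: Cl: 1≠2, H: 1≠2, Zn: 1=1
Not balanced

No, not balanced


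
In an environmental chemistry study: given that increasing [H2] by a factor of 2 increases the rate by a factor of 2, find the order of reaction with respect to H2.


rate ∝ [H2]^n
2^n = 2 → n = 1
Order in H2: 1

1


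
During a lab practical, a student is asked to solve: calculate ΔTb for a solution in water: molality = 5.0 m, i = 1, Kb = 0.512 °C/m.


ΔTb = Kb × m × i
= 0.512 × 5.0 × 1
= 2.56 °C

2.56 °C


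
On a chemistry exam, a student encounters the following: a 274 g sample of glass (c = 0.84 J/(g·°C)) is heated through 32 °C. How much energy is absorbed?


q = mcΔT = 274 × 0.84 × 32
= 7365.12 J

7365.12 J


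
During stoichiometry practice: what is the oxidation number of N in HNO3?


(+1) + x + 3(-2) = 0, so x = +5
Oxidation number: +5

+5


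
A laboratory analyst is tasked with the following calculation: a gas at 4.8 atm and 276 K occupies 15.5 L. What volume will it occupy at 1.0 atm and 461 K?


P1V1/T1 = P2V2/T2
V2 = P1V1T2/(T1P2)
= 4.8×15.5×461/(276×1.0)
= 124.27 L

124.27 L


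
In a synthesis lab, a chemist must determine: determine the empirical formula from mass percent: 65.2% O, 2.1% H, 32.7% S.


Assume 100 g sample. Moles of each element:
  O: 65.2/16.0 = 4.075 mol
  H: 2.1/1.008 = 2.083 mol
  S: 32.7/32.07 = 1.02 mol
Divide by smallest (1.02):
  O: 4.075/1.02 = 4.0
  H: 2.083/1.02 = 2.04
  S: 1.02/1.02 = 1.0
Empirical formula: H2SO4

H2SO4


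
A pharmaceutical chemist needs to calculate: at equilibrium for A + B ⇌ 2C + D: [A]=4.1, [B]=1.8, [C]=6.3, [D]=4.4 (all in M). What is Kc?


Kc = [C]^2[D]/([A][B])
= (6.3^2 × 4.4^1)/(4.1^1 × 1.8^1)
= 174.636/7.38
= 23.66

23.66


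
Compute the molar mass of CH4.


M(CH4) = 1×12.01 + 4×1.008
= 12.01 + 4.03
= 16.04 g/mol

16.04 g/mol


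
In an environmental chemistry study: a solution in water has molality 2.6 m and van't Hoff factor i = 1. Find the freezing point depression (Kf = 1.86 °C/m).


ΔTf = Kf × m × i
= 1.86 × 2.6 × 1
= 4.836 °C

4.836 °C


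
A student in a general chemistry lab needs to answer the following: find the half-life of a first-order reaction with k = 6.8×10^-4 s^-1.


t½ = ln2/k = 0.693147/(6.8×10^-4 s^-1)
= 1019 s

1019 s


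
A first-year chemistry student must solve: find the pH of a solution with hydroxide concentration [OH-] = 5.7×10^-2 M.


pOH = -log10([OH-]) = -log10(5.7×10^-2)
= 2 - log10(5.7) = 1.24
pH = 14 - pOH = 14 - 1.24 = 12.76

12.76


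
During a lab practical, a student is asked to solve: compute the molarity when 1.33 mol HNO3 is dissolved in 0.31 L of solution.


M = n/V = 1.33/0.31 = 4.290 mol/L

4.290 M


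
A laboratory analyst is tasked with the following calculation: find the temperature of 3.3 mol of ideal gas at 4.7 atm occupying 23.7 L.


PV = nRT  (R = 0.08206 L·atm/(mol·K))
T = PV/(nR) = 4.7×23.7/(3.3×0.08206)
= 111.39/0.270798
= 411.34 K

411.34 K


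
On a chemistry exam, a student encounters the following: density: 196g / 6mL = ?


ρ = mass/volume
= 196/6
= 32.667 g/mL

32.667 g/mL


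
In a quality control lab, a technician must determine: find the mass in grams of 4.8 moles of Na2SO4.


M(Na2SO4) = 142.05 g/mol
mass = n × M = 4.8 × 142.05 = 681.84 g

681.84 g


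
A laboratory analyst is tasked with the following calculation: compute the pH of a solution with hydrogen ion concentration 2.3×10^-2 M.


pH = -log10([H+]) = -log10(2.3×10^-2)
= 2 - log10(2.3)
= 2 - 0.36
= 1.64

1.64


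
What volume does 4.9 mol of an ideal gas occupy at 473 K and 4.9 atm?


PV = nRT  (R = 0.08206 L·atm/(mol·K))
V = nRT/P = 4.9×0.08206×473/4.9
= 38.814 L

38.814 L


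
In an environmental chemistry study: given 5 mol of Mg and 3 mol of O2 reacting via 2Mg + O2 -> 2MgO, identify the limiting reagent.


Mole ratio available / coefficient:
  Mg: 5/2 = 2.500
  O2: 3/1 = 3.000
Smaller ratio is limiting.

Mg


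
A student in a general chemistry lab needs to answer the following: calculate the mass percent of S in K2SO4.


M(K2SO4) = 2×39.1 + 1×32.07 + 4×16.0 = 174.27 g/mol
Mass of S = 1 × 32.07 = 32.07 g/mol
% S = 32.07/174.27 × 100 = 18.40%

18.40%


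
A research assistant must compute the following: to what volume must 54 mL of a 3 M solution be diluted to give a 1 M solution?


C1V1 = C2V2
3 × 54 = 1 × V2
V2 = 162/1 = 162.0 mL

162.0 mL


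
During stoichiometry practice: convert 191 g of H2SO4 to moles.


M(H2SO4) = 98.09 g/mol
n = mass/M = 191/98.09 = 1.9472 mol

1.9472 mol


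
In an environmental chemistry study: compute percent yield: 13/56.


% yield = actual/theoretical × 100
= 13/56 × 100
= 23.21%

23.21%


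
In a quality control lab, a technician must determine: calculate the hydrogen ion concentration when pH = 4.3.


[H+] = 10^(-pH) = 10^(-4.3)
= 5.01×10^-5 M

5.01×10^-5 M


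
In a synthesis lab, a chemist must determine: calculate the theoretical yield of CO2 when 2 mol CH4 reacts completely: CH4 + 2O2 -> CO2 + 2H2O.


Mole ratio CO2:CH4 = 1:1
n(CO2) = 2 × 1/1 = 2.000 mol
mass = 2.000 × 44.01 = 88.02 g

88.02 g


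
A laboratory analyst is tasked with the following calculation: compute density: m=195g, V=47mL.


ρ = mass/volume
= 195/47
= 4.149 g/mL

4.149 g/mL


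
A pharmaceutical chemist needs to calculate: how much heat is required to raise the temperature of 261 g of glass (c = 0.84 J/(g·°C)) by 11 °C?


q = mcΔT = 261 × 0.84 × 11
= 2411.64 J

2411.64 J


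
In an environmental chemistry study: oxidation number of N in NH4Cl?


x + 4(+1) + (-1) = 0, so x = -3
Oxidation number: -3

-3


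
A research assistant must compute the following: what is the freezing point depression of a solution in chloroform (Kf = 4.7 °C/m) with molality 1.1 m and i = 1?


ΔTf = Kf × m × i
= 4.7 × 1.1 × 1
= 5.17 °C

5.17 °C


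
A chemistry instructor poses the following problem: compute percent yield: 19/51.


% yield = actual/theoretical × 100
= 19/51 × 100
= 37.25%

37.25%


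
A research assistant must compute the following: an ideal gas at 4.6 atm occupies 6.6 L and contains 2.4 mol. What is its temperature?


PV = nRT  (R = 0.08206 L·atm/(mol·K))
T = PV/(nR) = 4.6×6.6/(2.4×0.08206)
= 30.36/0.196944
= 154.16 K

154.16 K


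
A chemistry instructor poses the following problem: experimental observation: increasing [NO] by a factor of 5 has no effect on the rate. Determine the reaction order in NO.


rate ∝ [NO]^n
rate ∝ [NO]^0
Order in NO: 0

0


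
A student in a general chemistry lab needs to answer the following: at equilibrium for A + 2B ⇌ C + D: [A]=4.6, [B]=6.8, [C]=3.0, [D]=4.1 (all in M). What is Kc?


Kc = [C][D]/([A][B]^2)
= (3.0^1 × 4.1^1)/(4.6^1 × 6.8^2)
= 12.3/212.704
= 0.05783

0.05783


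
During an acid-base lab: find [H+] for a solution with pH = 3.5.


[H+] = 10^(-pH) = 10^(-3.5)
= 3.16×10^-4 M

3.16×10^-4 M


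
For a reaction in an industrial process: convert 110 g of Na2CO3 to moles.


M(Na2CO3) = 105.99 g/mol
n = mass/M = 110/105.99 = 1.0378 mol

1.0378 mol


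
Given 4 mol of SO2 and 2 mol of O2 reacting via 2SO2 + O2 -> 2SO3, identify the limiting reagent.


Mole ratio available / coefficient:
  SO2: 4/2 = 2.000
  O2: 2/1 = 2.000
Smaller ratio is limiting.

neither (stoichiometric); SO2 and O2 are fully consumed


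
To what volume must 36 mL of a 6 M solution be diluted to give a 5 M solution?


C1V1 = C2V2
6 × 36 = 5 × V2
V2 = 216/5 = 43.2 mL

43.2 mL


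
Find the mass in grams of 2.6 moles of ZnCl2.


M(ZnCl2) = 136.28 g/mol
mass = n × M = 2.6 × 136.28 = 354.33 g

354.33 g


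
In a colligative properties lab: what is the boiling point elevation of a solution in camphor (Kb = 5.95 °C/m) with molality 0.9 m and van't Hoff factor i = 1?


ΔTb = Kb × m × i
= 5.95 × 0.9 × 1
= 5.355 °C

5.355 °C


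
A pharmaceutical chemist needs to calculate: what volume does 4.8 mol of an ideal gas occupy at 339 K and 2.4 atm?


PV = nRT  (R = 0.08206 L·atm/(mol·K))
V = nRT/P = 4.8×0.08206×339/2.4
= 55.637 L

55.637 L


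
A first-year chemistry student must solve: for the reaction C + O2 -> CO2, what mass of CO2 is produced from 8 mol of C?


Mole ratio CO2:C = 1:1
n(CO2) = 8 × 1/1 = 8.000 mol
mass = 8.000 × 44.01 = 352.08 g

352.08 g


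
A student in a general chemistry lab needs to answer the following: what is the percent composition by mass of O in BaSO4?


M(BaSO4) = 1×137.33 + 1×32.07 + 4×16.0 = 233.40 g/mol
Mass of O = 4 × 16.0 = 64.00 g/mol
% O = 64.00/233.40 × 100 = 27.42%

27.42%


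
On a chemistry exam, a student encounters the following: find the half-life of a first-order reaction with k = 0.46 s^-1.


t½ = ln2/k = 0.693147/(0.46 s^-1)
= 1.507 s

1.507 s


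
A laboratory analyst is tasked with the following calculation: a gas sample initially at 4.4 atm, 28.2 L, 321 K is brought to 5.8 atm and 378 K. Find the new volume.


P1V1/T1 = P2V2/T2
V2 = P1V1T2/(T1P2)
= 4.4×28.2×378/(321×5.8)
= 25.192 L

25.192 L


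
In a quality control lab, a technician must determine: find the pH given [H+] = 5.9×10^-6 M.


pH = -log10([H+]) = -log10(5.9×10^-6)
= 6 - log10(5.9)
= 6 - 0.77
= 5.23

5.23


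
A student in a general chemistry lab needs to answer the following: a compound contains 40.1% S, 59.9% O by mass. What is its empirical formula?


Assume 100 g sample. Moles of each element:
  S: 40.1/32.07 = 1.25 mol
  O: 59.9/16.0 = 3.744 mol
Divide by smallest (1.25):
  S: 1.25/1.25 = 1.0
  O: 3.744/1.25 = 3.0
Empirical formula: SO3

SO3


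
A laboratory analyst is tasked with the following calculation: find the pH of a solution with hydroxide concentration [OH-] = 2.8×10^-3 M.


pOH = -log10([OH-]) = -log10(2.8×10^-3)
= 3 - log10(2.8) = 2.55
pH = 14 - pOH = 14 - 2.55 = 11.45

11.45


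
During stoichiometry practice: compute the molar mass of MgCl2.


M(MgCl2) = 1×24.31 + 2×35.45
= 24.31 + 70.9
= 95.21 g/mol

95.21 g/mol


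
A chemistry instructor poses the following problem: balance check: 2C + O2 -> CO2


Equation: 2C + O2 -> CO2
Check atoms: C: 2≠1, O: 2=2
Not balanced

No, not balanced


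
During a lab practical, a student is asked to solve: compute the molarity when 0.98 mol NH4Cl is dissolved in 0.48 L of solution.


M = n/V = 0.98/0.48 = 2.042 mol/L

2.042 M


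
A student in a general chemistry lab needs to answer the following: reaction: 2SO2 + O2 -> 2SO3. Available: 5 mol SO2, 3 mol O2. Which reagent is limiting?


Mole ratio available / coefficient:
  SO2: 5/2 = 2.500
  O2: 3/1 = 3.000
Smaller ratio is limiting.

SO2


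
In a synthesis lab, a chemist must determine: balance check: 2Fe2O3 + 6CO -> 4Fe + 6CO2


Equation: 2Fe2O3 + 6CO -> 4Fe + 6CO2
Check atoms: C: 6=6, Fe: 4=4, O: 12=12
Balanced

Yes, balanced


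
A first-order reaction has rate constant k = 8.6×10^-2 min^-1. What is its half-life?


t½ = ln2/k = 0.693147/(8.6×10^-2 min^-1)
= 8.060 min

8.060 min


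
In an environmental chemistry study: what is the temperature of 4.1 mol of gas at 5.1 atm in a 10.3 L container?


PV = nRT  (R = 0.08206 L·atm/(mol·K))
T = PV/(nR) = 5.1×10.3/(4.1×0.08206)
= 52.53/0.336446
= 156.13 K

156.13 K


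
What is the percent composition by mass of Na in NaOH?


M(NaOH) = 1×22.99 + 1×16.0 + 1×1.008 = 39.998 g/mol
Mass of Na = 1 × 22.99 = 22.99 g/mol
% Na = 22.99/39.998 × 100 = 57.48%

57.48%


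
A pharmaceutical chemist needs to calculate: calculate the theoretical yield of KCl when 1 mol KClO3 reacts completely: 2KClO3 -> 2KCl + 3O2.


Mole ratio KCl:KClO3 = 2:2
n(KCl) = 1 × 2/2 = 1.000 mol
mass = 1.000 × 74.55 = 74.55 g

74.55 g


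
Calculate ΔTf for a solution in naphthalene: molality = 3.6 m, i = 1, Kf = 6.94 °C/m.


ΔTf = Kf × m × i
= 6.94 × 3.6 × 1
= 24.984 °C

24.984 °C


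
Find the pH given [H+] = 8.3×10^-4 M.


pH = -log10([H+]) = -log10(8.3×10^-4)
= 4 - log10(8.3)
= 4 - 0.92
= 3.08

3.08


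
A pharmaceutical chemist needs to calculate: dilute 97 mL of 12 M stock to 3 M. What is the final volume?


C1V1 = C2V2
12 × 97 = 3 × V2
V2 = 1164/3 = 388.0 mL

388.0 mL


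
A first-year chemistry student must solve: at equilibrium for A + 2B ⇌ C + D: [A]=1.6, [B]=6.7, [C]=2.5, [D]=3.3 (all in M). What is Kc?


Kc = [C][D]/([A][B]^2)
= (2.5^1 × 3.3^1)/(1.6^1 × 6.7^2)
= 8.25/71.824
= 0.1149

0.1149


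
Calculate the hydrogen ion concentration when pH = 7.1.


[H+] = 10^(-pH) = 10^(-7.1)
= 7.94×10^-8 M

7.94×10^-8 M


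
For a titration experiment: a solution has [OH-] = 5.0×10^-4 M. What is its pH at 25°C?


pOH = -log10([OH-]) = -log10(5.0×10^-4)
= 4 - log10(5.0) = 3.3
pH = 14 - pOH = 14 - 3.3 = 10.7

10.7


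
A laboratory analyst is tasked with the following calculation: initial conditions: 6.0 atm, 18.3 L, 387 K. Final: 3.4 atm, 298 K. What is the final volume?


P1V1/T1 = P2V2/T2
V2 = P1V1T2/(T1P2)
= 6.0×18.3×298/(387×3.4)
= 24.867 L

24.867 L


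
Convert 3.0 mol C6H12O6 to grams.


M(C6H12O6) = 180.16 g/mol
mass = n × M = 3.0 × 180.16 = 540.48 g

540.48 g


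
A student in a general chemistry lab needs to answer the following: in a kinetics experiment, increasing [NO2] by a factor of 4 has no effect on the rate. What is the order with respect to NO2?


rate ∝ [NO2]^n
rate ∝ [NO2]^0
Order in NO2: 0

0


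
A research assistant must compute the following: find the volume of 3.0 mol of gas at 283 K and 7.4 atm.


PV = nRT  (R = 0.08206 L·atm/(mol·K))
V = nRT/P = 3.0×0.08206×283/7.4
= 9.415 L

9.415 L


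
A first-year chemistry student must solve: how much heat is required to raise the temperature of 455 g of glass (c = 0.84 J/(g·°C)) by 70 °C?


q = mcΔT = 455 × 0.84 × 70
= 26754.00 J

26754.00 J


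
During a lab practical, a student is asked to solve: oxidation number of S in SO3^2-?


x + 3(-2) = -2, so x = +4
Oxidation number: +4

+4


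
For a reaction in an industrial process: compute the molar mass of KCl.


M(KCl) = 1×39.1 + 1×35.45
= 39.1 + 35.45
= 74.55 g/mol

74.55 g/mol


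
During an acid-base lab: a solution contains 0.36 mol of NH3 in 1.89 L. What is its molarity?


M = n/V = 0.36/1.89 = 0.190 mol/L

0.190 M


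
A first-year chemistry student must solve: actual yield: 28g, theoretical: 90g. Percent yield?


% yield = actual/theoretical × 100
= 28/90 × 100
= 31.11%

31.11%


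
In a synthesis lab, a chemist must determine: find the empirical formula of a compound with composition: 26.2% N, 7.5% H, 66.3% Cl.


Assume 100 g sample. Moles of each element:
  N: 26.2/14.01 = 1.87 mol
  H: 7.5/1.008 = 7.44 mol
  Cl: 66.3/35.45 = 1.87 mol
Divide by smallest (1.87):
  N: 1.87/1.87 = 1.0
  H: 7.44/1.87 = 3.98
  Cl: 1.87/1.87 = 1.0
Empirical formula: NH4Cl

NH4Cl


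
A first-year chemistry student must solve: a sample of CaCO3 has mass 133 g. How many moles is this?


M(CaCO3) = 100.09 g/mol
n = mass/M = 133/100.09 = 1.3288 mol

1.3288 mol


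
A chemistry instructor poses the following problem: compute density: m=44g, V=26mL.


ρ = mass/volume
= 44/26
= 1.692 g/mL

1.692 g/mL


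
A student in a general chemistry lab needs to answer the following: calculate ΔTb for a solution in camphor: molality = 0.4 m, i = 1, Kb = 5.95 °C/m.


ΔTb = Kb × m × i
= 5.95 × 0.4 × 1
= 2.38 °C

2.38 °C


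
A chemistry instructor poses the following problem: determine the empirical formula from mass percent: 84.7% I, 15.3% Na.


Assume 100 g sample. Moles of each element:
  I: 84.7/126.9 = 0.667 mol
  Na: 15.3/22.99 = 0.666 mol
Divide by smallest (0.666):
  I: 0.667/0.666 = 1.0
  Na: 0.666/0.666 = 1.0
Empirical formula: NaI

NaI


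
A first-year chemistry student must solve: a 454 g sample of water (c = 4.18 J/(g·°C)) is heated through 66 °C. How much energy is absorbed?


q = mcΔT = 454 × 4.18 × 66
= 125249.52 J

125249.52 J


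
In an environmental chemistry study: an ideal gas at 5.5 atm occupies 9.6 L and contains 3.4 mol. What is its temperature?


PV = nRT  (R = 0.08206 L·atm/(mol·K))
T = PV/(nR) = 5.5×9.6/(3.4×0.08206)
= 52.80/0.279004
= 189.24 K

189.24 K


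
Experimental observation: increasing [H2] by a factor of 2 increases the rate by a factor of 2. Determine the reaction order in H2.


rate ∝ [H2]^n
2^n = 2 → n = 1
Order in H2: 1

1


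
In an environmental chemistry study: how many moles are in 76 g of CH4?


M(CH4) = 16.04 g/mol
n = mass/M = 76/16.04 = 4.7382 mol

4.7382 mol


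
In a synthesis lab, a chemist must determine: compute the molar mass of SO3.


M(SO3) = 1×32.07 + 3×16.0
= 32.07 + 48.0
= 80.07 g/mol

80.07 g/mol


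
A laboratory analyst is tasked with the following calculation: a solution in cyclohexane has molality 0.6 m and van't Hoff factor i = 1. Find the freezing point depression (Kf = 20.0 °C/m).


ΔTf = Kf × m × i
= 20.0 × 0.6 × 1
= 12.0 °C

12.0 °C


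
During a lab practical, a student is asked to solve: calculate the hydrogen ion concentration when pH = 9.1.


[H+] = 10^(-pH) = 10^(-9.1)
= 7.94×10^-10 M

7.94×10^-10 M


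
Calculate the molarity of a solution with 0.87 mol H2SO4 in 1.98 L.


M = n/V = 0.87/1.98 = 0.439 mol/L

0.439 M


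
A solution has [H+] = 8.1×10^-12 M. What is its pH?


pH = -log10([H+]) = -log10(8.1×10^-12)
= 12 - log10(8.1)
= 12 - 0.91
= 11.09

11.09


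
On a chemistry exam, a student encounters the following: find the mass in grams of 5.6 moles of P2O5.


M(P2O5) = 141.94 g/mol
mass = n × M = 5.6 × 141.94 = 794.86 g

794.86 g


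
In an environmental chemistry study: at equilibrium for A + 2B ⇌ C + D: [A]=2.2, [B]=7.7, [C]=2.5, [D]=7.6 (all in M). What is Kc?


Kc = [C][D]/([A][B]^2)
= (2.5^1 × 7.6^1)/(2.2^1 × 7.7^2)
= 19/130.438
= 0.1457

0.1457


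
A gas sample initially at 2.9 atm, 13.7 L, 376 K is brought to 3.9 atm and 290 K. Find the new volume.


P1V1/T1 = P2V2/T2
V2 = P1V1T2/(T1P2)
= 2.9×13.7×290/(376×3.9)
= 7.857 L

7.857 L


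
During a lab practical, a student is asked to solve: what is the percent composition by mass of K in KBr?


M(KBr) = 1×39.1 + 1×79.9 = 119.00 g/mol
Mass of K = 1 × 39.1 = 39.10 g/mol
% K = 39.10/119.00 × 100 = 32.86%

32.86%


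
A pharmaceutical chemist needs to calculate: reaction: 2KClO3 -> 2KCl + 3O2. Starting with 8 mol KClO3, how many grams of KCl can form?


Mole ratio KCl:KClO3 = 2:2
n(KCl) = 8 × 2/2 = 8.000 mol
mass = 8.000 × 74.55 = 596.4 g

596.4 g


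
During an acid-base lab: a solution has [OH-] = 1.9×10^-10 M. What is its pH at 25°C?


pOH = -log10([OH-]) = -log10(1.9×10^-10)
= 10 - log10(1.9) = 9.72
pH = 14 - pOH = 14 - 9.72 = 4.28

4.28


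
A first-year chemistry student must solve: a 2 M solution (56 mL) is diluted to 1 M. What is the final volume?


C1V1 = C2V2
2 × 56 = 1 × V2
V2 = 112/1 = 112.0 mL

112.0 mL


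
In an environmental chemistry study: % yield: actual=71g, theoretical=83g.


% yield = actual/theoretical × 100
= 71/83 × 100
= 85.54%

85.54%


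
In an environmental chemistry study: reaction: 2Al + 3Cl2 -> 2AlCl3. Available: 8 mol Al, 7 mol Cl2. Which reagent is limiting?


Mole ratio available / coefficient:
  Al: 8/2 = 4.000
  Cl2: 7/3 = 2.333
Smaller ratio is limiting.

Cl2


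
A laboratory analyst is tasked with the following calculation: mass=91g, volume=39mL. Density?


ρ = mass/volume
= 91/39
= 2.333 g/mL

2.333 g/mL


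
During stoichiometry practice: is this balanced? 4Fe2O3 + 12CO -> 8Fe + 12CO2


Equation: 4Fe2O3 + 12CO -> 8Fe + 12CO2
Check atoms: C: 12=12, Fe: 8=8, O: 24=24
Balanced

Yes, balanced


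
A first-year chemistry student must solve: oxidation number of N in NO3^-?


x + 3(-2) = -1, so x = +5
Oxidation number: +5

+5


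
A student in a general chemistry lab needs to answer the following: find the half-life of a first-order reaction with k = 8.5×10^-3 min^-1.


t½ = ln2/k = 0.693147/(8.5×10^-3 min^-1)
= 81.55 min

81.55 min


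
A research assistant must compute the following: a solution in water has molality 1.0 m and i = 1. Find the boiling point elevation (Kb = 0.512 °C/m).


ΔTb = Kb × m × i
= 0.512 × 1.0 × 1
= 0.512 °C

0.512 °C


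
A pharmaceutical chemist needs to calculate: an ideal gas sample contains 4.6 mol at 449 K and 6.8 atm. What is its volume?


PV = nRT  (R = 0.08206 L·atm/(mol·K))
V = nRT/P = 4.6×0.08206×449/6.8
= 24.925 L

24.925 L


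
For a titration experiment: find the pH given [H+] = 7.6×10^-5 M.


pH = -log10([H+]) = -log10(7.6×10^-5)
= 5 - log10(7.6)
= 5 - 0.88
= 4.12

4.12


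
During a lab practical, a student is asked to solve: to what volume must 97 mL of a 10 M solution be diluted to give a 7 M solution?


C1V1 = C2V2
10 × 97 = 7 × V2
V2 = 970/7 = 138.57 mL

138.57 mL


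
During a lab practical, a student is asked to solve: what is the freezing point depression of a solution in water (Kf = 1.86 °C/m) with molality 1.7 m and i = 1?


ΔTf = Kf × m × i
= 1.86 × 1.7 × 1
= 3.162 °C

3.162 °C


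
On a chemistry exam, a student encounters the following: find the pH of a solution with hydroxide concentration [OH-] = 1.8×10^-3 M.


pOH = -log10([OH-]) = -log10(1.8×10^-3)
= 3 - log10(1.8) = 2.74
pH = 14 - pOH = 14 - 2.74 = 11.26

11.26


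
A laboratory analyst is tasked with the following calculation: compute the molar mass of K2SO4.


M(K2SO4) = 2×39.1 + 1×32.07 + 4×16.0
= 78.2 + 32.07 + 64.0
= 174.27 g/mol

174.27 g/mol


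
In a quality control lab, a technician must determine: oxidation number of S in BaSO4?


(+2) + x + 4(-2) = 0, so x = +6
Oxidation number: +6

+6


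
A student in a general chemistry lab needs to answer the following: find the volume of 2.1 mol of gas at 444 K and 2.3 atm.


PV = nRT  (R = 0.08206 L·atm/(mol·K))
V = nRT/P = 2.1×0.08206×444/2.3
= 33.266 L

33.266 L


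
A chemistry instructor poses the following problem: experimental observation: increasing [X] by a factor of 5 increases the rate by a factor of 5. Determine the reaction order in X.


rate ∝ [X]^n
5^n = 5 → n = 1
Order in X: 1

1


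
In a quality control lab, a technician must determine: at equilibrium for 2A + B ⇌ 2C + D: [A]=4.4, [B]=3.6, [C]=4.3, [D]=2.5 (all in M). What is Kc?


Kc = [C]^2[D]/([A]^2[B])
= (4.3^2 × 2.5^1)/(4.4^2 × 3.6^1)
= 46.225/69.696
= 0.6632

0.6632


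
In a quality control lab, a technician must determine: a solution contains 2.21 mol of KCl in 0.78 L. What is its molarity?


M = n/V = 2.21/0.78 = 2.833 mol/L

2.833 M


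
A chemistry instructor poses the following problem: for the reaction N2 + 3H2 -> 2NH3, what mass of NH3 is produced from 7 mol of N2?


Mole ratio NH3:N2 = 2:1
n(NH3) = 7 × 2/1 = 14.000 mol
mass = 14.000 × 17.03 = 238.42 g

238.42 g


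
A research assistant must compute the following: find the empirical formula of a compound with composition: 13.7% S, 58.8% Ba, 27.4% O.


Assume 100 g sample. Moles of each element:
  S: 13.7/32.07 = 0.427 mol
  Ba: 58.8/137.33 = 0.428 mol
  O: 27.4/16.0 = 1.712 mol
Divide by smallest (0.427):
  S: 0.427/0.427 = 1.0
  Ba: 0.428/0.427 = 1.0
  O: 1.712/0.427 = 4.01
Empirical formula: BaSO4

BaSO4


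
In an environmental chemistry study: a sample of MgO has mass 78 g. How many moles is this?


M(MgO) = 40.31 g/mol
n = mass/M = 78/40.31 = 1.935 mol

1.935 mol


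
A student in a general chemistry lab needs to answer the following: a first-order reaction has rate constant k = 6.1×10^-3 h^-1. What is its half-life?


t½ = ln2/k = 0.693147/(6.1×10^-3 h^-1)
= 113.6 h

113.6 h


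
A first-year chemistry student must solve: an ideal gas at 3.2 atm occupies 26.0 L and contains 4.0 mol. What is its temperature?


PV = nRT  (R = 0.08206 L·atm/(mol·K))
T = PV/(nR) = 3.2×26.0/(4.0×0.08206)
= 83.20/0.328240
= 253.47 K

253.47 K


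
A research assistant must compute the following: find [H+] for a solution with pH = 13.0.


[H+] = 10^(-pH) = 10^(-13.0)
= 1.0×10^-13 M

1.0×10^-13 M


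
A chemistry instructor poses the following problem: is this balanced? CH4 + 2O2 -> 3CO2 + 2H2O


Equation: CH4 + 2O2 -> 3CO2 + 2H2O
Check atoms: C: 1≠3, H: 4=4, O: 4≠8
Not balanced

No, not balanced


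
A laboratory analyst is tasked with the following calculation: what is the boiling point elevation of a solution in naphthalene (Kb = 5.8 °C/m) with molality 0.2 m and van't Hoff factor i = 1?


ΔTb = Kb × m × i
= 5.8 × 0.2 × 1
= 1.16 °C

1.16 °C


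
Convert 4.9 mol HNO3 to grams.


M(HNO3) = 63.02 g/mol
mass = n × M = 4.9 × 63.02 = 308.80 g

308.80 g


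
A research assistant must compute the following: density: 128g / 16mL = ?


ρ = mass/volume
= 128/16
= 8.0 g/mL

8.0 g/mL


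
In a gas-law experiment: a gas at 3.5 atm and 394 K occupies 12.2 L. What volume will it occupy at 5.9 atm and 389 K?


P1V1/T1 = P2V2/T2
V2 = P1V1T2/(T1P2)
= 3.5×12.2×389/(394×5.9)
= 7.145 L

7.145 L


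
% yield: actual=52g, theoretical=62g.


% yield = actual/theoretical × 100
= 52/62 × 100
= 83.87%

83.87%


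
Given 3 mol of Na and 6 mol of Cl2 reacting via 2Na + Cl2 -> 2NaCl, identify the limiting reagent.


Mole ratio available / coefficient:
  Na: 3/2 = 1.500
  Cl2: 6/1 = 6.000
Smaller ratio is limiting.

Na


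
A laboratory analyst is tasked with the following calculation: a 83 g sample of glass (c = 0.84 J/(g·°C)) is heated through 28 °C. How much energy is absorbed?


q = mcΔT = 83 × 0.84 × 28
= 1952.16 J

1952.16 J
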